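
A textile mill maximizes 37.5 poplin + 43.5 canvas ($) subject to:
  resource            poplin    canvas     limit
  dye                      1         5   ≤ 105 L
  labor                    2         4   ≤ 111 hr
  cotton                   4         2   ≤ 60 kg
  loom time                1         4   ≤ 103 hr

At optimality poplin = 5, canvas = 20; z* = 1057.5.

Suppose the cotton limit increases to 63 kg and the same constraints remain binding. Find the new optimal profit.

Binding: dye and cotton. Non-binding: labor (21 unused), loom time (18 unused).
Since labor, loom time are not tight, their duals are 0.
The binding rows give the dual system: 1·y_dye + 4·y_cotton = 37.5 and 5·y_dye + 2·y_cotton = 43.5.
This yields shadow prices y_dye = 5.5, y_cotton = 8.
Δz = y_cotton·Δb = 8 × (3) = 24, so new z* = 1057.5 + 24 = 1081.5.

1081.5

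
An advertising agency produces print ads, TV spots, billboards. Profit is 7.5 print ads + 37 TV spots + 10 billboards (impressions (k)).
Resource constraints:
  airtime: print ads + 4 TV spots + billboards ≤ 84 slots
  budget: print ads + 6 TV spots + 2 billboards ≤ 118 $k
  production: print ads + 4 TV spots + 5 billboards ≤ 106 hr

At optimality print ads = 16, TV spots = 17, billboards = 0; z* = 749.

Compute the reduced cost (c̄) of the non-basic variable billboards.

Check each constraint at x*: airtime 84/84 (tight); budget 118/118 (tight); production 84/106 (slack 22).
By complementary slackness, y = 0 for the non-binding constraint.
Dual feasibility on the basic columns requires 1·y_airtime + 1·y_budget = 7.5, 4·y_airtime + 6·y_budget = 37.
Solving: y_airtime = 4, y_budget = 3.5.
Reduced cost of billboards: c₃ − yᵀa₃ = 10 − (4·1 + 3.5·2) = 10 − 11 = -1.

-1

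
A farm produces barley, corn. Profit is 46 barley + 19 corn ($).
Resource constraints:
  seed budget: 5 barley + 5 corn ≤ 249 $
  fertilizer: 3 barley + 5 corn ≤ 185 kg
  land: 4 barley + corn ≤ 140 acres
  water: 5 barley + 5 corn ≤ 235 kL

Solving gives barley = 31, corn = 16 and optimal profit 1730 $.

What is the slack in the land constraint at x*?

land used = 4·31 + 1·16 = 140; slack = 140 − 140 = 0.

0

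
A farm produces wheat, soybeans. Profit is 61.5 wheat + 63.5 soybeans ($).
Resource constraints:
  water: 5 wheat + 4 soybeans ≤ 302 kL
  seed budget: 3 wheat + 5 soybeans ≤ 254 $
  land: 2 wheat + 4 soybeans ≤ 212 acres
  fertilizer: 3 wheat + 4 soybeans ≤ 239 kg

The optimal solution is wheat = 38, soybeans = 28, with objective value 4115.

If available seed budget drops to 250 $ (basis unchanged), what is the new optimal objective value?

4093

Binding: water and seed budget. Non-binding: land (24 unused), fertilizer (13 unused).
Slack constraints have shadow price 0 (complementary slackness).
From A_Bᵀ y = c: 5·y_water + 3·y_seed budget = 61.5; 4·y_water + 5·y_seed budget = 63.5.
Solving: y_water = 9, y_seed budget = 5.5.
Δz = y_seed budget·Δb = 5.5 × (-4) = -22, so new z* = 4115 − 22 = 4093.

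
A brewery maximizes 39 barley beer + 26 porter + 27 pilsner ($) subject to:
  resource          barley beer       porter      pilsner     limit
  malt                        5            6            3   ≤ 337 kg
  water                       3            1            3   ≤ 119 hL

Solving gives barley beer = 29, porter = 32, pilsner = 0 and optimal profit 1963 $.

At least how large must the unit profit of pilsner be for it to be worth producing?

At the optimum: malt uses 337 of 337 (binding); water uses 119 of 119 (binding).
From A_Bᵀ y = c: 5·y_malt + 3·y_water = 39; 6·y_malt + 1·y_water = 26.
Solving: y_malt = 3, y_water = 8.
pilsner enters the basis when its profit ≥ yᵀa₃ = 3·3 + 8·3 = 33.

33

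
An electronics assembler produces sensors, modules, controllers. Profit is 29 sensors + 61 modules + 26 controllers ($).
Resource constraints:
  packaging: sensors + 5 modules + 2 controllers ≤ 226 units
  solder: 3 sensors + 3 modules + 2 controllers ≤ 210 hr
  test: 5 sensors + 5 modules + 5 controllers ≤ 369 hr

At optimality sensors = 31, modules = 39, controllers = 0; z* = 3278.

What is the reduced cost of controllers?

Binding: packaging and solder. Non-binding: test (19 unused).
Since test is not tight, its dual is 0.
The binding rows give the dual system: 1·y_packaging + 3·y_solder = 29 and 5·y_packaging + 3·y_solder = 61.
Solving: y_packaging = 8, y_solder = 7.
Reduced cost of controllers: c₃ − yᵀa₃ = 26 − (8·2 + 7·2) = 26 − 30 = -4.

-4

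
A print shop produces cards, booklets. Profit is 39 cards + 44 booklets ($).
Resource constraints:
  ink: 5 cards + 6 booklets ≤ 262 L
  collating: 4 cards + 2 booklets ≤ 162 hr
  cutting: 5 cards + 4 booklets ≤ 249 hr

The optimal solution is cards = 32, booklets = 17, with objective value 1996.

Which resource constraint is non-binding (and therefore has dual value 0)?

ink: 262/262 (binding)
collating: 162/162 (binding)
cutting: 228/249 (slack 21)
By complementary slackness, a constraint with positive slack has shadow price 0 → cutting.

cutting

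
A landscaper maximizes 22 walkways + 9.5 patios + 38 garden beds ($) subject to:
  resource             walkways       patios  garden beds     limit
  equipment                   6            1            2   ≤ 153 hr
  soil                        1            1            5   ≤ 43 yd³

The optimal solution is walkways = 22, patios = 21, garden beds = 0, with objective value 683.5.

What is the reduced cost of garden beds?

-2

Check each constraint at x*: equipment 153/153 (tight); soil 43/43 (tight).
Dual feasibility on the basic columns requires 6·y_equipment + 1·y_soil = 22, 1·y_equipment + 1·y_soil = 9.5.
→ y_equipment = 2.5 and y_soil = 7.
Reduced cost of garden beds: c₃ − yᵀa₃ = 38 − (2.5·2 + 7·5) = 38 − 40 = -2.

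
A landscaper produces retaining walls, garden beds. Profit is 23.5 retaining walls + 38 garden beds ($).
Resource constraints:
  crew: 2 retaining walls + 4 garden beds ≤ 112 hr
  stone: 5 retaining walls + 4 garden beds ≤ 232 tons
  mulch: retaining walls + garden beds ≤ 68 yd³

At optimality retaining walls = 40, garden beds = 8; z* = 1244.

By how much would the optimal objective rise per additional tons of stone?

1.5

At the optimum: crew uses 112 of 112 (binding); stone uses 232 of 232 (binding); mulch uses 48 of 68 (slack = 20).
Slack constraints have shadow price 0 (complementary slackness).
Dual feasibility on the basic columns requires 2·y_crew + 5·y_stone = 23.5, 4·y_crew + 4·y_stone = 38.
→ y_crew = 8 and y_stone = 1.5.
Shadow price of stone = 1.5.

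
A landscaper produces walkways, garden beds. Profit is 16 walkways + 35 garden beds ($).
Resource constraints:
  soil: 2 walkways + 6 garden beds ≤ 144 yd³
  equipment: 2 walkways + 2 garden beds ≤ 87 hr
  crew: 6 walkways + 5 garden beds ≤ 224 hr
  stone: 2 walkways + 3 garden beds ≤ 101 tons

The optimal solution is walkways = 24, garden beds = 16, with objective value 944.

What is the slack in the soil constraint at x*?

0

soil used = 2·24 + 6·16 = 144; slack = 144 − 144 = 0.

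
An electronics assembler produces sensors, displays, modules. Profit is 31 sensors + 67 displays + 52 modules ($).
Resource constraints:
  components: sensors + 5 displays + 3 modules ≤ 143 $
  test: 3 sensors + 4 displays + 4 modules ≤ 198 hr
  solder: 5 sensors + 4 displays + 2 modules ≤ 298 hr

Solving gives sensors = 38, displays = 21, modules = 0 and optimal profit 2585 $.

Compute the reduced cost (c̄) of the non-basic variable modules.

-1

At the optimum: components uses 143 of 143 (binding); test uses 198 of 198 (binding); solder uses 274 of 298 (slack = 24).
Slack constraints have shadow price 0 (complementary slackness).
Dual feasibility on the basic columns requires 1·y_components + 3·y_test = 31, 5·y_components + 4·y_test = 67.
→ y_components = 7 and y_test = 8.
Reduced cost of modules: c₃ − yᵀa₃ = 52 − (7·3 + 8·4) = 52 − 53 = -1.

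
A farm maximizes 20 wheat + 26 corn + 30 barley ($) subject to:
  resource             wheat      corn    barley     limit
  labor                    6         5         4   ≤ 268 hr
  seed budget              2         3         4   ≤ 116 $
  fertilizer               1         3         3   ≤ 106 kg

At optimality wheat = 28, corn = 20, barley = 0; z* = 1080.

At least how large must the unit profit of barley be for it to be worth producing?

At the optimum: labor uses 268 of 268 (binding); seed budget uses 116 of 116 (binding); fertilizer uses 88 of 106 (slack = 18).
Since fertilizer is not tight, its dual is 0.
The binding rows give the dual system: 6·y_labor + 2·y_seed budget = 20 and 5·y_labor + 3·y_seed budget = 26.
Solving: y_labor = 1, y_seed budget = 7.
barley enters the basis when its profit ≥ yᵀa₃ = 1·4 + 7·4 = 32.

32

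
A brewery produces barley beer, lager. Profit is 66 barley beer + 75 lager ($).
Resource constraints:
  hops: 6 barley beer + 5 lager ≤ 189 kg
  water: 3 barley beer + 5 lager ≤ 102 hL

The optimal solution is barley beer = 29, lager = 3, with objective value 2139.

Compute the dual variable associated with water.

At the optimum: hops uses 189 of 189 (binding); water uses 102 of 102 (binding).
The binding rows give the dual system: 6·y_hops + 3·y_water = 66 and 5·y_hops + 5·y_water = 75.
→ y_hops = 7 and y_water = 8.
Shadow price of water = 8.

8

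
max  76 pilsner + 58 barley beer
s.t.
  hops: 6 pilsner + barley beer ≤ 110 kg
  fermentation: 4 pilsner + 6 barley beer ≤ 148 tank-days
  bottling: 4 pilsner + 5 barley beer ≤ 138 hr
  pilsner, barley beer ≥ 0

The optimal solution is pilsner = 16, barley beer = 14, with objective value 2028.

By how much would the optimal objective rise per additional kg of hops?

7

Check each constraint at x*: hops 110/110 (tight); fermentation 148/148 (tight); bottling 134/138 (slack 4).
By complementary slackness, y = 0 for the non-binding constraint.
From A_Bᵀ y = c: 6·y_hops + 4·y_fermentation = 76; 1·y_hops + 6·y_fermentation = 58.
Solving: y_hops = 7, y_fermentation = 8.5.
Shadow price of hops = 7.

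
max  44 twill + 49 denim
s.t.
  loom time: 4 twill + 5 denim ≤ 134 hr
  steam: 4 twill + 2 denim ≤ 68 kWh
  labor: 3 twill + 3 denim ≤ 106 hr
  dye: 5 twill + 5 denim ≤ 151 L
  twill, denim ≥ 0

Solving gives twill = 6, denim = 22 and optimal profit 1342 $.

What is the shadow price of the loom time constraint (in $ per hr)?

Check each constraint at x*: loom time 134/134 (tight); steam 68/68 (tight); labor 84/106 (slack 22); dye 140/151 (slack 11).
Slack constraints have shadow price 0 (complementary slackness).
From A_Bᵀ y = c: 4·y_loom time + 4·y_steam = 44; 5·y_loom time + 2·y_steam = 49.
→ y_loom time = 9 and y_steam = 2.
Shadow price of loom time = 9.

9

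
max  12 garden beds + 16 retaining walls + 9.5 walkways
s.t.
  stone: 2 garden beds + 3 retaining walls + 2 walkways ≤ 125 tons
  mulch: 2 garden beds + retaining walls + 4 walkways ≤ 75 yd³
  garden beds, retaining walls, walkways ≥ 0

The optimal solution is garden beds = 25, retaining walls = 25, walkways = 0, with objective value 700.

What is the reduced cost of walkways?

At the optimum: stone uses 125 of 125 (binding); mulch uses 75 of 75 (binding).
The binding rows give the dual system: 2·y_stone + 2·y_mulch = 12 and 3·y_stone + 1·y_mulch = 16.
→ y_stone = 5 and y_mulch = 1.
Reduced cost of walkways: c₃ − yᵀa₃ = 9.5 − (5·2 + 1·4) = 9.5 − 14 = -4.5.

-4.5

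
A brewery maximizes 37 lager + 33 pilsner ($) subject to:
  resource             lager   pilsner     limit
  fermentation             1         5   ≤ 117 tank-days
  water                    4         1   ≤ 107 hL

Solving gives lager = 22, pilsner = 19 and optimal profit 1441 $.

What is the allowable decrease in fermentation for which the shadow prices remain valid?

Binding constraints: fermentation, water. The basis is B = [[1,5],[4,1]] with det -19.
Per unit decrease in fermentation, x* moves by d = (0.0526, -0.2105).
The basis stays optimal until pilsner reaches 0; allowable decrease = 90.25 tank-days.

90.25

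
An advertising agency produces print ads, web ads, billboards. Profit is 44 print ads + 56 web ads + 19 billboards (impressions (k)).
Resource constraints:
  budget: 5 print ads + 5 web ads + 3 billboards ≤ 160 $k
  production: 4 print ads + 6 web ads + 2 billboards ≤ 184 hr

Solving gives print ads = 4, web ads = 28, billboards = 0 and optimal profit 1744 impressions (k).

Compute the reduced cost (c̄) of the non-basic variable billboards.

Check each constraint at x*: budget 160/160 (tight); production 184/184 (tight).
Dual feasibility on the basic columns requires 5·y_budget + 4·y_production = 44, 5·y_budget + 6·y_production = 56.
Solving: y_budget = 4, y_production = 6.
Reduced cost of billboards: c₃ − yᵀa₃ = 19 − (4·3 + 6·2) = 19 − 24 = -5.

-5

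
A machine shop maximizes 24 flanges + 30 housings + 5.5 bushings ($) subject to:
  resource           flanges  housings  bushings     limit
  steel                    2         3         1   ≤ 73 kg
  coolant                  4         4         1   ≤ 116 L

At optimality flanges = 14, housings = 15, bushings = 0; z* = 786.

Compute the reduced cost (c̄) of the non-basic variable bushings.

Check each constraint at x*: steel 73/73 (tight); coolant 116/116 (tight).
Dual feasibility on the basic columns requires 2·y_steel + 4·y_coolant = 24, 3·y_steel + 4·y_coolant = 30.
Solving: y_steel = 6, y_coolant = 3.
Reduced cost of bushings: c₃ − yᵀa₃ = 5.5 − (6·1 + 3·1) = 5.5 − 9 = -3.5.

-3.5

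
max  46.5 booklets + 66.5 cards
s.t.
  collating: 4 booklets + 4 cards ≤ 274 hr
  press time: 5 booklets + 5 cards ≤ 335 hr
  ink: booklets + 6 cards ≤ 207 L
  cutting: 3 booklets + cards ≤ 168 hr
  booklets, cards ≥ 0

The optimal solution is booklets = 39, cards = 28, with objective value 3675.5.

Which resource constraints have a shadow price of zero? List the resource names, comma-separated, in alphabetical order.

collating, cutting

collating: 268/274 (slack 6)
press time: 335/335 (binding)
ink: 207/207 (binding)
cutting: 145/168 (slack 23)
By complementary slackness, a constraint with positive slack has shadow price 0 → collating, cutting.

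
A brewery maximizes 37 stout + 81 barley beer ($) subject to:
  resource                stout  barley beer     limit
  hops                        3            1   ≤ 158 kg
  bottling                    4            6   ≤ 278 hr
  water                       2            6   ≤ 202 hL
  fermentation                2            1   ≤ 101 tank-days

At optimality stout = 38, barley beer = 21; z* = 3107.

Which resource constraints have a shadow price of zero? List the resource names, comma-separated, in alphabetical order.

fermentation, hops

hops: 135/158 (slack 23)
bottling: 278/278 (binding)
water: 202/202 (binding)
fermentation: 97/101 (slack 4)
By complementary slackness, a constraint with positive slack has shadow price 0 → fermentation, hops.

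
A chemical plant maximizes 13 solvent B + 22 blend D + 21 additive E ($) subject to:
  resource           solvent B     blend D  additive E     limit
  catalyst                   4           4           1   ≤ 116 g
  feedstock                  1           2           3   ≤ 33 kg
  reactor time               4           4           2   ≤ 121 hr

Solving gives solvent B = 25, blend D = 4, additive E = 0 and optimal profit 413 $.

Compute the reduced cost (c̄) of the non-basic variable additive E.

-7

At the optimum: catalyst uses 116 of 116 (binding); feedstock uses 33 of 33 (binding); reactor time uses 116 of 121 (slack = 5).
By complementary slackness, y = 0 for the non-binding constraint.
Dual feasibility on the basic columns requires 4·y_catalyst + 1·y_feedstock = 13, 4·y_catalyst + 2·y_feedstock = 22.
→ y_catalyst = 1 and y_feedstock = 9.
Reduced cost of additive E: c₃ − yᵀa₃ = 21 − (1·1 + 9·3) = 21 − 28 = -7.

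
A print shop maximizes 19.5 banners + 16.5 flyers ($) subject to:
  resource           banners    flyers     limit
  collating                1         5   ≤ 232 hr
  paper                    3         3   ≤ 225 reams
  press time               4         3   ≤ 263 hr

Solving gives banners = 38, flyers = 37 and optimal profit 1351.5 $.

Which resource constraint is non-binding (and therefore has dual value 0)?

collating: 223/232 (slack 9)
paper: 225/225 (binding)
press time: 263/263 (binding)
By complementary slackness, a constraint with positive slack has shadow price 0 → collating.

collating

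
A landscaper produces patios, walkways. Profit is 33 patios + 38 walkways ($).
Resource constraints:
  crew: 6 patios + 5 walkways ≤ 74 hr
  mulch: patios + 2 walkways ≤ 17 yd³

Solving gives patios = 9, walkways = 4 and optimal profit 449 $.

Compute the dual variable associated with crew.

At the optimum: crew uses 74 of 74 (binding); mulch uses 17 of 17 (binding).
The binding rows give the dual system: 6·y_crew + 1·y_mulch = 33 and 5·y_crew + 2·y_mulch = 38.
This yields shadow prices y_crew = 4, y_mulch = 9.
Shadow price of crew = 4.

4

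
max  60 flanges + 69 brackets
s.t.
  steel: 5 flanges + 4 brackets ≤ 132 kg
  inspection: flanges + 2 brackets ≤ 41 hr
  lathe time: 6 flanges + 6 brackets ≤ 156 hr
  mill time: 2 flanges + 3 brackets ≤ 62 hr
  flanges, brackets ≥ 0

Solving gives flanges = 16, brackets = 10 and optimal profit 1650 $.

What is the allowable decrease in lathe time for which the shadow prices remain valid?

30

Binding constraints: lathe time, mill time. The basis is B = [[6,6],[2,3]] with det 6.
Per unit decrease in lathe time, x* moves by d = (-0.5, 0.3333).
The basis stays optimal until inspection becomes binding; allowable decrease = 30 hr.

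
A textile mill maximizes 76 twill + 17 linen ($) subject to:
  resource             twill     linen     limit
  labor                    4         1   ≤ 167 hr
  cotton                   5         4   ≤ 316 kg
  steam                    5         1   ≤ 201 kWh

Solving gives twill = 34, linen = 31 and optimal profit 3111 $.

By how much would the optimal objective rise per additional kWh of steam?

At the optimum: labor uses 167 of 167 (binding); cotton uses 294 of 316 (slack = 22); steam uses 201 of 201 (binding).
Slack constraints have shadow price 0 (complementary slackness).
From A_Bᵀ y = c: 4·y_labor + 5·y_steam = 76; 1·y_labor + 1·y_steam = 17.
This yields shadow prices y_labor = 9, y_steam = 8.
Shadow price of steam = 8.

8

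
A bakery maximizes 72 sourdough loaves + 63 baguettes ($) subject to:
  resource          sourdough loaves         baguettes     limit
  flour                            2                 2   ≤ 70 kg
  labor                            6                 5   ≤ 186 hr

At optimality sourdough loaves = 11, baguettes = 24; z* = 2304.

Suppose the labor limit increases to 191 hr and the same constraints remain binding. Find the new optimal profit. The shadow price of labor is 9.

2349

Δb = 5, so new z* = 2304 + (9)·(5) = 2304 + 45 = 2349.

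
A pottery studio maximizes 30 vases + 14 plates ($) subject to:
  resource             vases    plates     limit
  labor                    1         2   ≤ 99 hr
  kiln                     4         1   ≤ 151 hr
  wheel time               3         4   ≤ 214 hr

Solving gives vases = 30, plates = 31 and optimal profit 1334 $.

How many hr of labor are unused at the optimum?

labor used = 1·30 + 2·31 = 92; slack = 99 − 92 = 7.

7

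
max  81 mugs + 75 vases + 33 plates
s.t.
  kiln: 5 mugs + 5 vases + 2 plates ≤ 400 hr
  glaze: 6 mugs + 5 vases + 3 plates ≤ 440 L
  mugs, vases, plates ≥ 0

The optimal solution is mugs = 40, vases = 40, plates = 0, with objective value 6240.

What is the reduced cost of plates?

Both kiln and glaze are binding at x*.
From A_Bᵀ y = c: 5·y_kiln + 6·y_glaze = 81; 5·y_kiln + 5·y_glaze = 75.
→ y_kiln = 9 and y_glaze = 6.
Reduced cost of plates: c₃ − yᵀa₃ = 33 − (9·2 + 6·3) = 33 − 36 = -3.

-3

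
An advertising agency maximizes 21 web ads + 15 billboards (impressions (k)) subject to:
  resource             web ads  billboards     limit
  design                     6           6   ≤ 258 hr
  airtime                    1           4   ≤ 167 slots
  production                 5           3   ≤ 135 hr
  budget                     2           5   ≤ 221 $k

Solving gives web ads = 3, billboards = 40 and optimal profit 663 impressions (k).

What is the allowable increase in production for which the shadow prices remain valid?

Binding constraints: design, production. The basis is B = [[6,6],[5,3]] with det -12.
Per unit increase in production, x* moves by d = (0.5, -0.5).
The basis stays optimal until billboards reaches 0; allowable increase = 80 hr.

80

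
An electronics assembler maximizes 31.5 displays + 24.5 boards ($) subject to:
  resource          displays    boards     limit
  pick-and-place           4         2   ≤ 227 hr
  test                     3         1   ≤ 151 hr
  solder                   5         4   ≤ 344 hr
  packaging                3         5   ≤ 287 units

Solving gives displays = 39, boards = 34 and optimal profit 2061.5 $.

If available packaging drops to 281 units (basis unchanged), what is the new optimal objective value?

Binding: test and packaging. Non-binding: pick-and-place (3 unused), solder (13 unused).
By complementary slackness, y = 0 for the non-binding constraints.
Dual feasibility on the basic columns requires 3·y_test + 3·y_packaging = 31.5, 1·y_test + 5·y_packaging = 24.5.
Solving: y_test = 7, y_packaging = 3.5.
Δz = y_packaging·Δb = 3.5 × (-6) = -21, so new z* = 2061.5 − 21 = 2040.5.

2040.5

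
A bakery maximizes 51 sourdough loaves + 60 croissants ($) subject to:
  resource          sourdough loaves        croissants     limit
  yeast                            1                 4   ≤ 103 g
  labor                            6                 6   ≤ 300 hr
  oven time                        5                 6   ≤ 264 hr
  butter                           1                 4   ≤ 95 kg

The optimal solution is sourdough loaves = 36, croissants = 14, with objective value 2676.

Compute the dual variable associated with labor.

1

Check each constraint at x*: yeast 92/103 (slack 11); labor 300/300 (tight); oven time 264/264 (tight); butter 92/95 (slack 3).
Slack constraints have shadow price 0 (complementary slackness).
From A_Bᵀ y = c: 6·y_labor + 5·y_oven time = 51; 6·y_labor + 6·y_oven time = 60.
→ y_labor = 1 and y_oven time = 9.
Shadow price of labor = 1.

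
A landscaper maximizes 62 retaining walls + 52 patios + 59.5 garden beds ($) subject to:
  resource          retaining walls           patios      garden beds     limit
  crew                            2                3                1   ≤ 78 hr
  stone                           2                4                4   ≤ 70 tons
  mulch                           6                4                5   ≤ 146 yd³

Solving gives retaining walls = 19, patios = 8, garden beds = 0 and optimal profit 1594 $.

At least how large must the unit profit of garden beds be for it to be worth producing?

At the optimum: crew uses 62 of 78 (slack = 16); stone uses 70 of 70 (binding); mulch uses 146 of 146 (binding).
Slack constraints have shadow price 0 (complementary slackness).
From A_Bᵀ y = c: 2·y_stone + 6·y_mulch = 62; 4·y_stone + 4·y_mulch = 52.
This yields shadow prices y_stone = 4, y_mulch = 9.
garden beds enters the basis when its profit ≥ yᵀa₃ = 4·4 + 9·5 = 61.

61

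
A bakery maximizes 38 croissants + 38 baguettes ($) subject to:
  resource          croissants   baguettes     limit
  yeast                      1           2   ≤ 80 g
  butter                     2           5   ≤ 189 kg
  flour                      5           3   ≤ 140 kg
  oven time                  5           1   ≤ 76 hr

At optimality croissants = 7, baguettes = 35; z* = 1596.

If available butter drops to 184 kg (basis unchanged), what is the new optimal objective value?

At the optimum: yeast uses 77 of 80 (slack = 3); butter uses 189 of 189 (binding); flour uses 140 of 140 (binding); oven time uses 70 of 76 (slack = 6).
Since yeast, oven time are not tight, their duals are 0.
Dual feasibility on the basic columns requires 2·y_butter + 5·y_flour = 38, 5·y_butter + 3·y_flour = 38.
This yields shadow prices y_butter = 4, y_flour = 6.
Δz = y_butter·Δb = 4 × (-5) = -20, so new z* = 1596 − 20 = 1576.

1576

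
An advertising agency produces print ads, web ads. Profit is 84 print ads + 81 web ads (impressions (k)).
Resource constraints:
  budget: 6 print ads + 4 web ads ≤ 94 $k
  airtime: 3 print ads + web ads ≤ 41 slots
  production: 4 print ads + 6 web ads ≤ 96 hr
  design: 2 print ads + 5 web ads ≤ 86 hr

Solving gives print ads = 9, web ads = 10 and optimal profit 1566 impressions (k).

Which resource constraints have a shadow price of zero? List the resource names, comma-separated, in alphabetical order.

budget: 94/94 (binding)
airtime: 37/41 (slack 4)
production: 96/96 (binding)
design: 68/86 (slack 18)
By complementary slackness, a constraint with positive slack has shadow price 0 → airtime, design.

airtime, design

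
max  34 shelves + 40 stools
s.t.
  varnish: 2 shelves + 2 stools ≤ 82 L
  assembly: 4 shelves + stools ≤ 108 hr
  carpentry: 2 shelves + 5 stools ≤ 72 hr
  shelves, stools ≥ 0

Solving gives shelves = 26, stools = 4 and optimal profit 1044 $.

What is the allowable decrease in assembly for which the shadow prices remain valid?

93.6

Binding constraints: assembly, carpentry. The basis is B = [[4,1],[2,5]] with det 18.
Per unit decrease in assembly, x* moves by d = (-0.2778, 0.1111).
The basis stays optimal until shelves reaches 0; allowable decrease = 93.6 hr.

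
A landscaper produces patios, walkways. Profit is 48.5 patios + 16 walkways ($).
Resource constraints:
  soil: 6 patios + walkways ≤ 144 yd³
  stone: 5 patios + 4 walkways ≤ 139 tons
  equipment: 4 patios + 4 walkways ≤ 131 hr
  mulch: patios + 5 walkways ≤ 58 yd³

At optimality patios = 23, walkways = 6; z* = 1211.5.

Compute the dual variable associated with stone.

2.5

At the optimum: soil uses 144 of 144 (binding); stone uses 139 of 139 (binding); equipment uses 116 of 131 (slack = 15); mulch uses 53 of 58 (slack = 5).
By complementary slackness, y = 0 for the non-binding constraints.
The binding rows give the dual system: 6·y_soil + 5·y_stone = 48.5 and 1·y_soil + 4·y_stone = 16.
Solving: y_soil = 6, y_stone = 2.5.
Shadow price of stone = 2.5.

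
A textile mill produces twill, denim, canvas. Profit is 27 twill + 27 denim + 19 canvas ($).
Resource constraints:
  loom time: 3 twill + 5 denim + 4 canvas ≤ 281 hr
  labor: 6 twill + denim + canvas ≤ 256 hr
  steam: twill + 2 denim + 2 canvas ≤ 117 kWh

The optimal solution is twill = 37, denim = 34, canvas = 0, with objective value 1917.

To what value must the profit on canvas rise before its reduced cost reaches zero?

22

At the optimum: loom time uses 281 of 281 (binding); labor uses 256 of 256 (binding); steam uses 105 of 117 (slack = 12).
Since steam is not tight, its dual is 0.
Dual feasibility on the basic columns requires 3·y_loom time + 6·y_labor = 27, 5·y_loom time + 1·y_labor = 27.
This yields shadow prices y_loom time = 5, y_labor = 2.
canvas enters the basis when its profit ≥ yᵀa₃ = 5·4 + 2·1 = 22.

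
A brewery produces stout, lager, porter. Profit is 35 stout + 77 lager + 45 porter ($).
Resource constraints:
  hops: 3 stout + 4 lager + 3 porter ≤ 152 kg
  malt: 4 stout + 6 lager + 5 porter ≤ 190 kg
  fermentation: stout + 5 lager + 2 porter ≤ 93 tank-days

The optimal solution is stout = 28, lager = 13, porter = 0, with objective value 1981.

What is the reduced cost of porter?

Binding: malt and fermentation. Non-binding: hops (16 unused).
Since hops is not tight, its dual is 0.
Dual feasibility on the basic columns requires 4·y_malt + 1·y_fermentation = 35, 6·y_malt + 5·y_fermentation = 77.
This yields shadow prices y_malt = 7, y_fermentation = 7.
Reduced cost of porter: c₃ − yᵀa₃ = 45 − (7·5 + 7·2) = 45 − 49 = -4.

-4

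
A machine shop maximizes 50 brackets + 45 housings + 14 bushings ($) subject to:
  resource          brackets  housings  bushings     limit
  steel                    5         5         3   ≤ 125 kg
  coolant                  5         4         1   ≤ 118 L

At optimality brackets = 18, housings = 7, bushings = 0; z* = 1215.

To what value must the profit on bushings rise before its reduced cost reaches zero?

20

Check each constraint at x*: steel 125/125 (tight); coolant 118/118 (tight).
From A_Bᵀ y = c: 5·y_steel + 5·y_coolant = 50; 5·y_steel + 4·y_coolant = 45.
→ y_steel = 5 and y_coolant = 5.
bushings enters the basis when its profit ≥ yᵀa₃ = 5·3 + 5·1 = 20.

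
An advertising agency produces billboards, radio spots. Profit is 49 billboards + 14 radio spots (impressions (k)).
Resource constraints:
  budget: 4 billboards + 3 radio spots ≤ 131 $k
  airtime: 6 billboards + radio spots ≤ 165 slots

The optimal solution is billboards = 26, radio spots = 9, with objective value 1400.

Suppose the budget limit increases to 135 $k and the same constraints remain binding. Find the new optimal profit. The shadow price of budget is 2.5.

Δb = 4, so new z* = 1400 + (2.5)·(4) = 1400 + 10 = 1410.

1410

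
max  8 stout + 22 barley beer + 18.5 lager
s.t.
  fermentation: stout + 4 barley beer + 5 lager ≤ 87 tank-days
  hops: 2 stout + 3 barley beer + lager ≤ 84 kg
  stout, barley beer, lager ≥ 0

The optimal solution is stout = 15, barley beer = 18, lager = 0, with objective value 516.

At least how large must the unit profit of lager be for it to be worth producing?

Check each constraint at x*: fermentation 87/87 (tight); hops 84/84 (tight).
The binding rows give the dual system: 1·y_fermentation + 2·y_hops = 8 and 4·y_fermentation + 3·y_hops = 22.
This yields shadow prices y_fermentation = 4, y_hops = 2.
lager enters the basis when its profit ≥ yᵀa₃ = 4·5 + 2·1 = 22.

22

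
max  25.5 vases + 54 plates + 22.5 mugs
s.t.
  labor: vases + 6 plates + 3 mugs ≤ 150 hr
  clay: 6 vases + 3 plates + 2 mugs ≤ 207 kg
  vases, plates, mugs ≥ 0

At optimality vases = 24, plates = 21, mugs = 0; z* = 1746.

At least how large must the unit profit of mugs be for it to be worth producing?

28.5

Both labor and clay are binding at x*.
The binding rows give the dual system: 1·y_labor + 6·y_clay = 25.5 and 6·y_labor + 3·y_clay = 54.
Solving: y_labor = 7.5, y_clay = 3.
mugs enters the basis when its profit ≥ yᵀa₃ = 7.5·3 + 3·2 = 28.5.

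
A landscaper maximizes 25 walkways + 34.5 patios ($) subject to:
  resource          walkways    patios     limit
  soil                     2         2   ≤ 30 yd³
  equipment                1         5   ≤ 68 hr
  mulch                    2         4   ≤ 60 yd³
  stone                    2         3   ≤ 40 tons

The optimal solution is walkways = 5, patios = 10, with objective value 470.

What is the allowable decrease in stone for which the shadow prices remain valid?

Binding constraints: soil, stone. The basis is B = [[2,2],[2,3]] with det 2.
Per unit decrease in stone, x* moves by d = (1, -1).
The basis stays optimal until patios reaches 0; allowable decrease = 10 tons.

10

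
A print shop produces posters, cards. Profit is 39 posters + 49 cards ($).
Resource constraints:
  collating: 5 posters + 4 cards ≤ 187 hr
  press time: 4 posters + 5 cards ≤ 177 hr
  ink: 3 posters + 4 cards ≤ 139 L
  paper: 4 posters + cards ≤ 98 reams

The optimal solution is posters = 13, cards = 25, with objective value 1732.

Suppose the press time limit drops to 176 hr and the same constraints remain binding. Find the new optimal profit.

1723

At the optimum: collating uses 165 of 187 (slack = 22); press time uses 177 of 177 (binding); ink uses 139 of 139 (binding); paper uses 77 of 98 (slack = 21).
Since collating, paper are not tight, their duals are 0.
Dual feasibility on the basic columns requires 4·y_press time + 3·y_ink = 39, 5·y_press time + 4·y_ink = 49.
→ y_press time = 9 and y_ink = 1.
Δz = y_press time·Δb = 9 × (-1) = -9, so new z* = 1732 − 9 = 1723.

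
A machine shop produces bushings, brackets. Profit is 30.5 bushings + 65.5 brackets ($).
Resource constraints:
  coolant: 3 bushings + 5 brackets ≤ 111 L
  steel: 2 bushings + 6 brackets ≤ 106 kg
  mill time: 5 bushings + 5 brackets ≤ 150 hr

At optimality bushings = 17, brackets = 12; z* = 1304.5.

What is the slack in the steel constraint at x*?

steel used = 2·17 + 6·12 = 106; slack = 106 − 106 = 0.

0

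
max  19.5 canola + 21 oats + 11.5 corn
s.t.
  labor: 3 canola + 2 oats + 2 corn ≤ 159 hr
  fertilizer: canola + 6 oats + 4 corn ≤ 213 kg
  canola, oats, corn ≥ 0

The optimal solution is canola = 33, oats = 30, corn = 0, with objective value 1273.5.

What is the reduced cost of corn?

Check each constraint at x*: labor 159/159 (tight); fertilizer 213/213 (tight).
The binding rows give the dual system: 3·y_labor + 1·y_fertilizer = 19.5 and 2·y_labor + 6·y_fertilizer = 21.
This yields shadow prices y_labor = 6, y_fertilizer = 1.5.
Reduced cost of corn: c₃ − yᵀa₃ = 11.5 − (6·2 + 1.5·4) = 11.5 − 18 = -6.5.

-6.5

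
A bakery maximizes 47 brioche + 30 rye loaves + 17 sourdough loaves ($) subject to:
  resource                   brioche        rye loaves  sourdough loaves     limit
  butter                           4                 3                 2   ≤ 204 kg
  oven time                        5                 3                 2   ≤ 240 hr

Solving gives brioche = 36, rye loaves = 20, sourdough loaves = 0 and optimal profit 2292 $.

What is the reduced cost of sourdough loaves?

Both butter and oven time are binding at x*.
From A_Bᵀ y = c: 4·y_butter + 5·y_oven time = 47; 3·y_butter + 3·y_oven time = 30.
Solving: y_butter = 3, y_oven time = 7.
Reduced cost of sourdough loaves: c₃ − yᵀa₃ = 17 − (3·2 + 7·2) = 17 − 20 = -3.

-3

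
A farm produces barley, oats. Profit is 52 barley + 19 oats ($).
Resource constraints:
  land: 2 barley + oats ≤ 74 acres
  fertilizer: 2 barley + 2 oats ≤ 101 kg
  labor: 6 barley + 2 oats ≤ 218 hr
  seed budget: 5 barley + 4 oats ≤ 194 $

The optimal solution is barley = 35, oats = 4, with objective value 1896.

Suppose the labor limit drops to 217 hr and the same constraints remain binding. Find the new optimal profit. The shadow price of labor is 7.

Δb = -1, so new z* = 1896 + (7)·(-1) = 1896 − 7 = 1889.

1889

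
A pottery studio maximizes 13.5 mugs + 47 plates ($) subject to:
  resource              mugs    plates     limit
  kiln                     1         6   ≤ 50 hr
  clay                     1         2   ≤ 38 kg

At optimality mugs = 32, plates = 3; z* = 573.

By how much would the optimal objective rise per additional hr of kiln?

5

Check each constraint at x*: kiln 50/50 (tight); clay 38/38 (tight).
Dual feasibility on the basic columns requires 1·y_kiln + 1·y_clay = 13.5, 6·y_kiln + 2·y_clay = 47.
This yields shadow prices y_kiln = 5, y_clay = 8.5.
Shadow price of kiln = 5.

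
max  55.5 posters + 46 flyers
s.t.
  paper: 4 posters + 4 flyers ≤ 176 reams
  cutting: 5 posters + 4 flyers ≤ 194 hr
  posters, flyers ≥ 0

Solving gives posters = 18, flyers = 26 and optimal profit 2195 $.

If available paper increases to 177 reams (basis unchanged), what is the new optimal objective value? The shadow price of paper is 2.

Δb = 1, so new z* = 2195 + (2)·(1) = 2195 + 2 = 2197.

2197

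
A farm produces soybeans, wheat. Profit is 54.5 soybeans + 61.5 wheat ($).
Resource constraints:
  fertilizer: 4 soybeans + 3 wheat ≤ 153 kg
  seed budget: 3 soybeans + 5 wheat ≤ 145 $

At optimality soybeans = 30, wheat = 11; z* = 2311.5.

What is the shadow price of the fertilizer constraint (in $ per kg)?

8

At the optimum: fertilizer uses 153 of 153 (binding); seed budget uses 145 of 145 (binding).
The binding rows give the dual system: 4·y_fertilizer + 3·y_seed budget = 54.5 and 3·y_fertilizer + 5·y_seed budget = 61.5.
Solving: y_fertilizer = 8, y_seed budget = 7.5.
Shadow price of fertilizer = 8.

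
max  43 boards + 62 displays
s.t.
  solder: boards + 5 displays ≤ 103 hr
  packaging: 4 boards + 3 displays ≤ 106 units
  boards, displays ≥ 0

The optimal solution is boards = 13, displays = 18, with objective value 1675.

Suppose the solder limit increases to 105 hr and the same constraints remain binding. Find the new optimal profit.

1689

At the optimum: solder uses 103 of 103 (binding); packaging uses 106 of 106 (binding).
From A_Bᵀ y = c: 1·y_solder + 4·y_packaging = 43; 5·y_solder + 3·y_packaging = 62.
This yields shadow prices y_solder = 7, y_packaging = 9.
Δz = y_solder·Δb = 7 × (2) = 14, so new z* = 1675 + 14 = 1689.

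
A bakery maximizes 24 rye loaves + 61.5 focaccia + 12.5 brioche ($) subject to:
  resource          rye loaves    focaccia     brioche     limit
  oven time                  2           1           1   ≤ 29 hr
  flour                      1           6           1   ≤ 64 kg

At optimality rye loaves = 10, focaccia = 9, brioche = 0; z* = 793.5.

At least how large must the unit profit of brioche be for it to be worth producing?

Both oven time and flour are binding at x*.
From A_Bᵀ y = c: 2·y_oven time + 1·y_flour = 24; 1·y_oven time + 6·y_flour = 61.5.
Solving: y_oven time = 7.5, y_flour = 9.
brioche enters the basis when its profit ≥ yᵀa₃ = 7.5·1 + 9·1 = 16.5.

16.5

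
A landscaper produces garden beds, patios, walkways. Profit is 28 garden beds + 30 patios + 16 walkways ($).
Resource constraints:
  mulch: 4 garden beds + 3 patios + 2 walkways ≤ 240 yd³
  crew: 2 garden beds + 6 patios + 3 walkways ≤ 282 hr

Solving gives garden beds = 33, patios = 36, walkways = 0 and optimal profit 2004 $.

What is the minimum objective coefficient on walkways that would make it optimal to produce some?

18

Both mulch and crew are binding at x*.
Dual feasibility on the basic columns requires 4·y_mulch + 2·y_crew = 28, 3·y_mulch + 6·y_crew = 30.
→ y_mulch = 6 and y_crew = 2.
walkways enters the basis when its profit ≥ yᵀa₃ = 6·2 + 2·3 = 18.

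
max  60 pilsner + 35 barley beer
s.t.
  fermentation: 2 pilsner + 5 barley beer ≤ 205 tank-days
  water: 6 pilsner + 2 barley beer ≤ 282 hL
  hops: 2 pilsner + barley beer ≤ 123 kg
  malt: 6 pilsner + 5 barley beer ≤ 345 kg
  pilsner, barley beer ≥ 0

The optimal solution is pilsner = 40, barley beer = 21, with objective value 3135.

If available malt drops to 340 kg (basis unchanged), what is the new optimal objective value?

Binding: water and malt. Non-binding: fermentation (20 unused), hops (22 unused).
Since fermentation, hops are not tight, their duals are 0.
From A_Bᵀ y = c: 6·y_water + 6·y_malt = 60; 2·y_water + 5·y_malt = 35.
Solving: y_water = 5, y_malt = 5.
Δz = y_malt·Δb = 5 × (-5) = -25, so new z* = 3135 − 25 = 3110.

3110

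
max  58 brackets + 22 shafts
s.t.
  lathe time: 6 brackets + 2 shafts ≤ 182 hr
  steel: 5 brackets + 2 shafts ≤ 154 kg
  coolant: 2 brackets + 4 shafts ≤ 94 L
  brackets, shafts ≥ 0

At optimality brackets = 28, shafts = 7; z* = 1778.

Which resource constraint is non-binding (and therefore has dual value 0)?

coolant

lathe time: 182/182 (binding)
steel: 154/154 (binding)
coolant: 84/94 (slack 10)
By complementary slackness, a constraint with positive slack has shadow price 0 → coolant.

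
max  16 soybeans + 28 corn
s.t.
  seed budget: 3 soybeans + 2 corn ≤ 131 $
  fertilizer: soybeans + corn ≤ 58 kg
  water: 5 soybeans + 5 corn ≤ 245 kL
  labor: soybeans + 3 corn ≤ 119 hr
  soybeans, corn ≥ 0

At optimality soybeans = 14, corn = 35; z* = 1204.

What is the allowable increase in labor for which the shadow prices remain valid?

Binding constraints: water, labor. The basis is B = [[5,5],[1,3]] with det 10.
Per unit increase in labor, x* moves by d = (-0.5, 0.5).
The basis stays optimal until soybeans reaches 0; allowable increase = 28 hr.

28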